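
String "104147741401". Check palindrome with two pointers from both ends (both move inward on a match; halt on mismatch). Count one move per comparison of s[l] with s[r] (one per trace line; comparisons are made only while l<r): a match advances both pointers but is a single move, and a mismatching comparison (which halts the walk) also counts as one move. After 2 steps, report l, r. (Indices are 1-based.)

l=1 r=12: '1'=='1', l++,r--
l=2 r=11: '0'=='0', l++,r--

l=3, r=10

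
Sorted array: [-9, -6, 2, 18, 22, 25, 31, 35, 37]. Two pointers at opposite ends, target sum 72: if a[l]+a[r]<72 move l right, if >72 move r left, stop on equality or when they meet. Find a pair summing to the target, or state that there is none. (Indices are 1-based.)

l=1 r=9: -9+37=28 <72, l++
l=2 r=9: -6+37=31 <72, l++
l=3 r=9: 2+37=39 <72, l++
l=4 r=9: 18+37=55 <72, l++
l=5 r=9: 22+37=59 <72, l++
l=6 r=9: 25+37=62 <72, l++
l=7 r=9: 31+37=68 <72, l++
l=8 r=9: 35+37=72, found

(35, 37)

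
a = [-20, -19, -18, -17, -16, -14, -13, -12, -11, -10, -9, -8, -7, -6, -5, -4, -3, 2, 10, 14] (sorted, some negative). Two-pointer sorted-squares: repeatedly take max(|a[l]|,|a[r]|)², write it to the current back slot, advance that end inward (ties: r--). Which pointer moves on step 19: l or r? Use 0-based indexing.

l

l=0 r=19: |-20|>|14| out[19]=400, l++
l=1 r=19: |-19|>|14| out[18]=361, l++
l=2 r=19: |-18|>|14| out[17]=324, l++
l=3 r=19: |-17|>|14| out[16]=289, l++
l=4 r=19: |-16|>|14| out[15]=256, l++
l=5 r=19: |-14|<=|14| out[14]=196, r--
l=5 r=18: |-14|>|10| out[13]=196, l++
l=6 r=18: |-13|>|10| out[12]=169, l++
l=7 r=18: |-12|>|10| out[11]=144, l++
l=8 r=18: |-11|>|10| out[10]=121, l++
l=9 r=18: |-10|<=|10| out[9]=100, r--
l=9 r=17: |-10|>|2| out[8]=100, l++
l=10 r=17: |-9|>|2| out[7]=81, l++
l=11 r=17: |-8|>|2| out[6]=64, l++
l=12 r=17: |-7|>|2| out[5]=49, l++
l=13 r=17: |-6|>|2| out[4]=36, l++
l=14 r=17: |-5|>|2| out[3]=25, l++
l=15 r=17: |-4|>|2| out[2]=16, l++
l=16 r=17: |-3|>|2| out[1]=9, l++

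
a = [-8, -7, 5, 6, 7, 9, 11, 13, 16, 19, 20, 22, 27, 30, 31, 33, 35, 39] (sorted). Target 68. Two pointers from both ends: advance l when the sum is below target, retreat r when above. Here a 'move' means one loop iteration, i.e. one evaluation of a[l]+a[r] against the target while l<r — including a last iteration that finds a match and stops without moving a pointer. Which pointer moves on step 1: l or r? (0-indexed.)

[0,17] -8+39=31 <68 → l++

l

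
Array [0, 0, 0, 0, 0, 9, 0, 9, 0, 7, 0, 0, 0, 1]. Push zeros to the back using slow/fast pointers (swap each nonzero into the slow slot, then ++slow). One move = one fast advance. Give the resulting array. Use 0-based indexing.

[9, 9, 7, 1, 0, 0, 0, 0, 0, 0, 0, 0, 0, 0]

slow=0 fast=0: a[fast]=0, fast++
slow=0 fast=1: a[fast]=0, fast++
slow=0 fast=2: a[fast]=0, fast++
slow=0 fast=3: a[fast]=0, fast++
slow=0 fast=4: a[fast]=0, fast++
slow=0 fast=5: a[fast]=9≠0 swap→a[0]=9, slow++,fast++
slow=1 fast=6: a[fast]=0, fast++
slow=1 fast=7: a[fast]=9≠0 swap→a[1]=9, slow++,fast++
slow=2 fast=8: a[fast]=0, fast++
slow=2 fast=9: a[fast]=7≠0 swap→a[2]=7, slow++,fast++
slow=3 fast=10: a[fast]=0, fast++
slow=3 fast=11: a[fast]=0, fast++
slow=3 fast=12: a[fast]=0, fast++
slow=3 fast=13: a[fast]=1≠0 swap→a[3]=1, slow++,fast++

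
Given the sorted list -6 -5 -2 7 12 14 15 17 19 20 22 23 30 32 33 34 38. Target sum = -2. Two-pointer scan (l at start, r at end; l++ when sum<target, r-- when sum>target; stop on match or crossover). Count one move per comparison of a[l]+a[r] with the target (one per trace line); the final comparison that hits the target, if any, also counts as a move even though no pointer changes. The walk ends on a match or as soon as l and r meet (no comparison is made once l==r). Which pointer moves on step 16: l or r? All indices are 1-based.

l=1 r=17: -6+38=32 >-2, r--
l=1 r=16: -6+34=28 >-2, r--
l=1 r=15: -6+33=27 >-2, r--
l=1 r=14: -6+32=26 >-2, r--
l=1 r=13: -6+30=24 >-2, r--
l=1 r=12: -6+23=17 >-2, r--
l=1 r=11: -6+22=16 >-2, r--
l=1 r=10: -6+20=14 >-2, r--
l=1 r=9: -6+19=13 >-2, r--
l=1 r=8: -6+17=11 >-2, r--
l=1 r=7: -6+15=9 >-2, r--
l=1 r=6: -6+14=8 >-2, r--
l=1 r=5: -6+12=6 >-2, r--
l=1 r=4: -6+7=1 >-2, r--
l=1 r=3: -6+-2=-8 <-2, l++
l=2 r=3: -5+-2=-7 <-2, l++

l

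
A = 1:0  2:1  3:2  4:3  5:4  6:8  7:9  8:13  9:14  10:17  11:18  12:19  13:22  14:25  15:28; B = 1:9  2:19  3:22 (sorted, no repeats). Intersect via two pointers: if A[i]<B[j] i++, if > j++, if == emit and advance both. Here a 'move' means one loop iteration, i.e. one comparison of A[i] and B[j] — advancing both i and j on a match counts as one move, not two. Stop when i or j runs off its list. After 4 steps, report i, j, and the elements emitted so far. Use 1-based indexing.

i=5, j=1, emitted=[]

i=1 j=1: 0<9, i++
i=2 j=1: 1<9, i++
i=3 j=1: 2<9, i++
i=4 j=1: 3<9, i++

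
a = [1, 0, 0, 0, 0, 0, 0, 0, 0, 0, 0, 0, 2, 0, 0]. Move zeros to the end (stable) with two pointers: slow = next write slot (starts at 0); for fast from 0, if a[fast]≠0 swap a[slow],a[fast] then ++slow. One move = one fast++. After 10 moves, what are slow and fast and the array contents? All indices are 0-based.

slow=1, fast=10, a=[1, 0, 0, 0, 0, 0, 0, 0, 0, 0, 0, 0, 2, 0, 0]

(s=0,f=0) a[fast]=1≠0 swap→a[0]=1 → slow++,fast++
(s=1,f=1) a[fast]=0 → fast++
(s=1,f=2) a[fast]=0 → fast++
(s=1,f=3) a[fast]=0 → fast++
(s=1,f=4) a[fast]=0 → fast++
(s=1,f=5) a[fast]=0 → fast++
(s=1,f=6) a[fast]=0 → fast++
(s=1,f=7) a[fast]=0 → fast++
(s=1,f=8) a[fast]=0 → fast++
(s=1,f=9) a[fast]=0 → fast++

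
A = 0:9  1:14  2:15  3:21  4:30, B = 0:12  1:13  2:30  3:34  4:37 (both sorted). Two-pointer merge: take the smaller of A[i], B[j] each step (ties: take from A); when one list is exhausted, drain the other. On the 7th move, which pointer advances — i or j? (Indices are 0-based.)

i

[i=0,j=0] A[i]=9<=B[j]=12 take 9 → i++
[i=1,j=0] A[i]=14>B[j]=12 take 12 → j++
[i=1,j=1] A[i]=14>B[j]=13 take 13 → j++
[i=1,j=2] A[i]=14<=B[j]=30 take 14 → i++
[i=2,j=2] A[i]=15<=B[j]=30 take 15 → i++
[i=3,j=2] A[i]=21<=B[j]=30 take 21 → i++
[i=4,j=2] A[i]=30<=B[j]=30 take 30 → i++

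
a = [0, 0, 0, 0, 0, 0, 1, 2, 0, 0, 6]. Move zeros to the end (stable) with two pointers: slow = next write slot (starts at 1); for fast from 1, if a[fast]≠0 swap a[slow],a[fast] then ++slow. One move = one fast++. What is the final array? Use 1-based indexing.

slow=1 fast=1: a[fast]=0, fast++
slow=1 fast=2: a[fast]=0, fast++
slow=1 fast=3: a[fast]=0, fast++
slow=1 fast=4: a[fast]=0, fast++
slow=1 fast=5: a[fast]=0, fast++
slow=1 fast=6: a[fast]=0, fast++
slow=1 fast=7: a[fast]=1≠0 swap→a[1]=1, slow++,fast++
slow=2 fast=8: a[fast]=2≠0 swap→a[2]=2, slow++,fast++
slow=3 fast=9: a[fast]=0, fast++
slow=3 fast=10: a[fast]=0, fast++
slow=3 fast=11: a[fast]=6≠0 swap→a[3]=6, slow++,fast++

[1, 2, 6, 0, 0, 0, 0, 0, 0, 0, 0]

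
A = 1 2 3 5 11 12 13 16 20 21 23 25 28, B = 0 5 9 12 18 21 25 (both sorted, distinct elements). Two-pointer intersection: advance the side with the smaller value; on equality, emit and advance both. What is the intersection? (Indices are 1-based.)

[i=1,j=1] 1>0 → j++
[i=1,j=2] 1<5 → i++
[i=2,j=2] 2<5 → i++
[i=3,j=2] 3<5 → i++
[i=4,j=2] 5==5 emit → i++,j++
[i=5,j=3] 11>9 → j++
[i=5,j=4] 11<12 → i++
[i=6,j=4] 12==12 emit → i++,j++
[i=7,j=5] 13<18 → i++
[i=8,j=5] 16<18 → i++
[i=9,j=5] 20>18 → j++
[i=9,j=6] 20<21 → i++
[i=10,j=6] 21==21 emit → i++,j++
[i=11,j=7] 23<25 → i++
[i=12,j=7] 25==25 emit → i++,j++

intersection = [5, 12, 21, 25]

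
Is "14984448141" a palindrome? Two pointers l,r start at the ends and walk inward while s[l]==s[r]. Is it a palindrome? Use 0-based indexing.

not a palindrome (mismatch at 2,8)

l=0 r=10: '1'=='1', l++,r--
l=1 r=9: '4'=='4', l++,r--
l=2 r=8: '9'!='1', stop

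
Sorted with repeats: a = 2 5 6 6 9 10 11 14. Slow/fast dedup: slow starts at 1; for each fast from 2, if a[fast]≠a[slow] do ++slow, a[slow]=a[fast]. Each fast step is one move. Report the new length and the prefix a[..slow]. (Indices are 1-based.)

length 7; prefix = [2, 5, 6, 9, 10, 11, 14]

slow=1 fast=2: a[fast]=5≠a[slow]=2 write a[2]=5, slow++,fast++
slow=2 fast=3: a[fast]=6≠a[slow]=5 write a[3]=6, slow++,fast++
slow=3 fast=4: a[fast]=6=a[slow] dup, fast++
slow=3 fast=5: a[fast]=9≠a[slow]=6 write a[4]=9, slow++,fast++
slow=4 fast=6: a[fast]=10≠a[slow]=9 write a[5]=10, slow++,fast++
slow=5 fast=7: a[fast]=11≠a[slow]=10 write a[6]=11, slow++,fast++
slow=6 fast=8: a[fast]=14≠a[slow]=11 write a[7]=14, slow++,fast++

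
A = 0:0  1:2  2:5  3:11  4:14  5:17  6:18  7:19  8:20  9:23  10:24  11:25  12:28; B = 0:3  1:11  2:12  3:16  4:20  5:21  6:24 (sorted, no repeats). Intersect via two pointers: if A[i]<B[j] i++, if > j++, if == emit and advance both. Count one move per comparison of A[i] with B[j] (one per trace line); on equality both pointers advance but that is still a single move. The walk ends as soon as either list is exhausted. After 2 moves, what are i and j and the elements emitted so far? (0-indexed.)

i=0 j=0: 0<3, i++
i=1 j=0: 2<3, i++

i=2, j=0, emitted=[]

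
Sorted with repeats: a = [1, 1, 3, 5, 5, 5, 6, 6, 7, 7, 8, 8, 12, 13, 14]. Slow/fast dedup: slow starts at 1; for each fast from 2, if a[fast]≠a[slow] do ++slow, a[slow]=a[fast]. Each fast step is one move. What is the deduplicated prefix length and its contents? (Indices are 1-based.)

(s=1,f=2) a[fast]=1=a[slow] dup → fast++
(s=1,f=3) a[fast]=3≠a[slow]=1 write a[2]=3 → slow++,fast++
(s=2,f=4) a[fast]=5≠a[slow]=3 write a[3]=5 → slow++,fast++
(s=3,f=5) a[fast]=5=a[slow] dup → fast++
(s=3,f=6) a[fast]=5=a[slow] dup → fast++
(s=3,f=7) a[fast]=6≠a[slow]=5 write a[4]=6 → slow++,fast++
(s=4,f=8) a[fast]=6=a[slow] dup → fast++
(s=4,f=9) a[fast]=7≠a[slow]=6 write a[5]=7 → slow++,fast++
(s=5,f=10) a[fast]=7=a[slow] dup → fast++
(s=5,f=11) a[fast]=8≠a[slow]=7 write a[6]=8 → slow++,fast++
(s=6,f=12) a[fast]=8=a[slow] dup → fast++
(s=6,f=13) a[fast]=12≠a[slow]=8 write a[7]=12 → slow++,fast++
(s=7,f=14) a[fast]=13≠a[slow]=12 write a[8]=13 → slow++,fast++
(s=8,f=15) a[fast]=14≠a[slow]=13 write a[9]=14 → slow++,fast++

length 9; prefix = [1, 3, 5, 6, 7, 8, 12, 13, 14]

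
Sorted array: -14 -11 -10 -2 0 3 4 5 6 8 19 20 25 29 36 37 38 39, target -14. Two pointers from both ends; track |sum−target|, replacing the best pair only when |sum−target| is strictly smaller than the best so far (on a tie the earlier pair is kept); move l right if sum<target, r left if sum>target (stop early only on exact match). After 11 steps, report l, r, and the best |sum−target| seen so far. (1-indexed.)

l=1, r=7, best |Δ|=5

[1,18] -14+39=25 d=39 * → r--
[1,17] -14+38=24 d=38 * → r--
[1,16] -14+37=23 d=37 * → r--
[1,15] -14+36=22 d=36 * → r--
[1,14] -14+29=15 d=29 * → r--
[1,13] -14+25=11 d=25 * → r--
[1,12] -14+20=6 d=20 * → r--
[1,11] -14+19=5 d=19 * → r--
[1,10] -14+8=-6 d=8 * → r--
[1,9] -14+6=-8 d=6 * → r--
[1,8] -14+5=-9 d=5 * → r--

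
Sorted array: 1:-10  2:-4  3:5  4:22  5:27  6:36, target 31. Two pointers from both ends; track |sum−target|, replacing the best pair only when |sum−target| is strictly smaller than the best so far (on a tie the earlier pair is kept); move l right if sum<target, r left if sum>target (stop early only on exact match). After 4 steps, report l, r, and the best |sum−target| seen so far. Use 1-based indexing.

l=3, r=4, best |Δ|=1

[1,6] -10+36=26 d=5 * → l++
[2,6] -4+36=32 d=1 * → r--
[2,5] -4+27=23 d=8 → l++
[3,5] 5+27=32 d=1 → r--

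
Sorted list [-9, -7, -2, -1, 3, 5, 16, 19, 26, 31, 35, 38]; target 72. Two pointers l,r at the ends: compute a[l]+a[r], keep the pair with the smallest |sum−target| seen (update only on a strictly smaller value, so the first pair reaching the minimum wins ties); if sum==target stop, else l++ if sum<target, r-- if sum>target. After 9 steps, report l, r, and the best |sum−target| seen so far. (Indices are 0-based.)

l=9, r=11, best |Δ|=8

[0,11] -9+38=29 d=43 * → l++
[1,11] -7+38=31 d=41 * → l++
[2,11] -2+38=36 d=36 * → l++
[3,11] -1+38=37 d=35 * → l++
[4,11] 3+38=41 d=31 * → l++
[5,11] 5+38=43 d=29 * → l++
[6,11] 16+38=54 d=18 * → l++
[7,11] 19+38=57 d=15 * → l++
[8,11] 26+38=64 d=8 * → l++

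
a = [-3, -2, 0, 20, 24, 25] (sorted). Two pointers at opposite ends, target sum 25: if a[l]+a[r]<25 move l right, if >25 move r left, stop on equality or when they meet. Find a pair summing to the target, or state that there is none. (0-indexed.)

(0, 25)

l=0 r=5: -3+25=22 <25, l++
l=1 r=5: -2+25=23 <25, l++
l=2 r=5: 0+25=25, found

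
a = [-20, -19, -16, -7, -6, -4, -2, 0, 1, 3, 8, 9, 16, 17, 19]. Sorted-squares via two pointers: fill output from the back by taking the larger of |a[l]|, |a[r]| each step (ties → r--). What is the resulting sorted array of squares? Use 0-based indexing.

[0,14] |-20|>|19| out[14]=400 → l++
[1,14] |-19|<=|19| out[13]=361 → r--
[1,13] |-19|>|17| out[12]=361 → l++
[2,13] |-16|<=|17| out[11]=289 → r--
[2,12] |-16|<=|16| out[10]=256 → r--
[2,11] |-16|>|9| out[9]=256 → l++
[3,11] |-7|<=|9| out[8]=81 → r--
[3,10] |-7|<=|8| out[7]=64 → r--
[3,9] |-7|>|3| out[6]=49 → l++
[4,9] |-6|>|3| out[5]=36 → l++
[5,9] |-4|>|3| out[4]=16 → l++
[6,9] |-2|<=|3| out[3]=9 → r--
[6,8] |-2|>|1| out[2]=4 → l++
[7,8] |0|<=|1| out[1]=1 → r--
[7,7] |0|<=|0| out[0]=0 → r--

[0, 1, 4, 9, 16, 36, 49, 64, 81, 256, 256, 289, 361, 361, 400]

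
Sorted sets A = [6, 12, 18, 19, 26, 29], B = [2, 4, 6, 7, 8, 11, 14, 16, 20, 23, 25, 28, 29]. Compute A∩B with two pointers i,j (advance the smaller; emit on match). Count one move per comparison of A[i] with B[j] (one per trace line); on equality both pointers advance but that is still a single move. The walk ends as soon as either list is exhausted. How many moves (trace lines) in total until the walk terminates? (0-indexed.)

i=0 j=0: 6>2, j++
i=0 j=1: 6>4, j++
i=0 j=2: 6==6 emit, i++,j++
i=1 j=3: 12>7, j++
i=1 j=4: 12>8, j++
i=1 j=5: 12>11, j++
i=1 j=6: 12<14, i++
i=2 j=6: 18>14, j++
i=2 j=7: 18>16, j++
i=2 j=8: 18<20, i++
i=3 j=8: 19<20, i++
i=4 j=8: 26>20, j++
i=4 j=9: 26>23, j++
i=4 j=10: 26>25, j++
i=4 j=11: 26<28, i++
i=5 j=11: 29>28, j++
i=5 j=12: 29==29 emit, i++,j++

17 moves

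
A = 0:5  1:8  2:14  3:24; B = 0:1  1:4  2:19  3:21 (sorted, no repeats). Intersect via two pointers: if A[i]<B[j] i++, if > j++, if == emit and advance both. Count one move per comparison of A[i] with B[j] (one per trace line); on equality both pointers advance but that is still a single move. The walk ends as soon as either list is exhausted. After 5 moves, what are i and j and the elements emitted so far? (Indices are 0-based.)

[i=0,j=0] 5>1 → j++
[i=0,j=1] 5>4 → j++
[i=0,j=2] 5<19 → i++
[i=1,j=2] 8<19 → i++
[i=2,j=2] 14<19 → i++

i=3, j=2, emitted=[]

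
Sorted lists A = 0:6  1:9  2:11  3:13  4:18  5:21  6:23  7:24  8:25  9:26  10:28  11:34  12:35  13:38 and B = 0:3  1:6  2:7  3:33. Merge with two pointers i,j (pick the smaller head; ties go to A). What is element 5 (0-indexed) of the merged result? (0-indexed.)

i=0 j=0: A[i]=6>B[j]=3 take 3, j++
i=0 j=1: A[i]=6<=B[j]=6 take 6, i++
i=1 j=1: A[i]=9>B[j]=6 take 6, j++
i=1 j=2: A[i]=9>B[j]=7 take 7, j++
i=1 j=3: A[i]=9<=B[j]=33 take 9, i++
i=2 j=3: A[i]=11<=B[j]=33 take 11, i++
i=3 j=3: A[i]=13<=B[j]=33 take 13, i++
i=4 j=3: A[i]=18<=B[j]=33 take 18, i++
i=5 j=3: A[i]=21<=B[j]=33 take 21, i++
i=6 j=3: A[i]=23<=B[j]=33 take 23, i++
i=7 j=3: A[i]=24<=B[j]=33 take 24, i++
i=8 j=3: A[i]=25<=B[j]=33 take 25, i++
i=9 j=3: A[i]=26<=B[j]=33 take 26, i++
i=10 j=3: A[i]=28<=B[j]=33 take 28, i++
i=11 j=3: A[i]=34>B[j]=33 take 33, j++
i=11 j=4: B done, take A[i]=34, i++
i=12 j=4: B done, take A[i]=35, i++
i=13 j=4: B done, take A[i]=38, i++

merged[5] = 11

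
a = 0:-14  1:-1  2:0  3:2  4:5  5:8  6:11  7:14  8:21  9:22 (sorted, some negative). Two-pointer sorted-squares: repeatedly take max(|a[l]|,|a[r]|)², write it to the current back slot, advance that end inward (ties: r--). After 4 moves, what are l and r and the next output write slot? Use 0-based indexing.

l=0 r=9: |-14|<=|22| out[9]=484, r--
l=0 r=8: |-14|<=|21| out[8]=441, r--
l=0 r=7: |-14|<=|14| out[7]=196, r--
l=0 r=6: |-14|>|11| out[6]=196, l++

l=1, r=6, next write slot=5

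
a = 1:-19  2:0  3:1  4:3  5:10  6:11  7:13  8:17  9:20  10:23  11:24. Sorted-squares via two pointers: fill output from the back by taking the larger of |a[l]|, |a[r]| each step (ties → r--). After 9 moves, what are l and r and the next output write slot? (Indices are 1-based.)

[1,11] |-19|<=|24| out[11]=576 → r--
[1,10] |-19|<=|23| out[10]=529 → r--
[1,9] |-19|<=|20| out[9]=400 → r--
[1,8] |-19|>|17| out[8]=361 → l++
[2,8] |0|<=|17| out[7]=289 → r--
[2,7] |0|<=|13| out[6]=169 → r--
[2,6] |0|<=|11| out[5]=121 → r--
[2,5] |0|<=|10| out[4]=100 → r--
[2,4] |0|<=|3| out[3]=9 → r--

l=2, r=3, next write slot=2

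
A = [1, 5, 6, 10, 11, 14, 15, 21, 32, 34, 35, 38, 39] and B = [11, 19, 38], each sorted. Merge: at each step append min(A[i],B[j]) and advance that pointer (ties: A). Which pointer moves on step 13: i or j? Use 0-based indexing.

i

[i=0,j=0] A[i]=1<=B[j]=11 take 1 → i++
[i=1,j=0] A[i]=5<=B[j]=11 take 5 → i++
[i=2,j=0] A[i]=6<=B[j]=11 take 6 → i++
[i=3,j=0] A[i]=10<=B[j]=11 take 10 → i++
[i=4,j=0] A[i]=11<=B[j]=11 take 11 → i++
[i=5,j=0] A[i]=14>B[j]=11 take 11 → j++
[i=5,j=1] A[i]=14<=B[j]=19 take 14 → i++
[i=6,j=1] A[i]=15<=B[j]=19 take 15 → i++
[i=7,j=1] A[i]=21>B[j]=19 take 19 → j++
[i=7,j=2] A[i]=21<=B[j]=38 take 21 → i++
[i=8,j=2] A[i]=32<=B[j]=38 take 32 → i++
[i=9,j=2] A[i]=34<=B[j]=38 take 34 → i++
[i=10,j=2] A[i]=35<=B[j]=38 take 35 → i++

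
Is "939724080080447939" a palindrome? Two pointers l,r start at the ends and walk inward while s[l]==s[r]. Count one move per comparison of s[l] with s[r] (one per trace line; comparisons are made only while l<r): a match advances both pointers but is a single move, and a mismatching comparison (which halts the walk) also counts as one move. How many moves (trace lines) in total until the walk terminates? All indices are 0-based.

5 moves

[0,17] '9'=='9' → l++,r--
[1,16] '3'=='3' → l++,r--
[2,15] '9'=='9' → l++,r--
[3,14] '7'=='7' → l++,r--
[4,13] '2'!='4' → stop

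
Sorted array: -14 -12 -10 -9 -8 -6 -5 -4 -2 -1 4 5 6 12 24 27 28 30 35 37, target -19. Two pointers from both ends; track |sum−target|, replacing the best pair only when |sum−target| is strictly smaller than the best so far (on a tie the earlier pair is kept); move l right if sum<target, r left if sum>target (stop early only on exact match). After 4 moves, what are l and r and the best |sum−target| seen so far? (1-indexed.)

l=1, r=16, best |Δ|=33

[1,20] -14+37=23 d=42 * → r--
[1,19] -14+35=21 d=40 * → r--
[1,18] -14+30=16 d=35 * → r--
[1,17] -14+28=14 d=33 * → r--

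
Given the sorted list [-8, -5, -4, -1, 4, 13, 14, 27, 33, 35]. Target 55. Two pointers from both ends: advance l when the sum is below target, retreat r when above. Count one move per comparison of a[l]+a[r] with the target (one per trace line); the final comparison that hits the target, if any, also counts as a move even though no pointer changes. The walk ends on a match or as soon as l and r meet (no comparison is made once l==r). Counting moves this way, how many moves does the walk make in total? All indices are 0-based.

9 moves

[0,9] -8+35=27 <55 → l++
[1,9] -5+35=30 <55 → l++
[2,9] -4+35=31 <55 → l++
[3,9] -1+35=34 <55 → l++
[4,9] 4+35=39 <55 → l++
[5,9] 13+35=48 <55 → l++
[6,9] 14+35=49 <55 → l++
[7,9] 27+35=62 >55 → r--
[7,8] 27+33=60 >55 → r--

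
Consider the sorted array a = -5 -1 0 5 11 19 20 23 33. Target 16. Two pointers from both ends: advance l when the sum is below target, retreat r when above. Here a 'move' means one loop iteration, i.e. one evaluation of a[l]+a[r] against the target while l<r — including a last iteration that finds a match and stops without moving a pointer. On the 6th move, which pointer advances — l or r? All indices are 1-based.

[1,9] -5+33=28 >16 → r--
[1,8] -5+23=18 >16 → r--
[1,7] -5+20=15 <16 → l++
[2,7] -1+20=19 >16 → r--
[2,6] -1+19=18 >16 → r--
[2,5] -1+11=10 <16 → l++

l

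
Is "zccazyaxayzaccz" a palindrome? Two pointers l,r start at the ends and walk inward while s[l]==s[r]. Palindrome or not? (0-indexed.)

l=0 r=14: 'z'=='z', l++,r--
l=1 r=13: 'c'=='c', l++,r--
l=2 r=12: 'c'=='c', l++,r--
l=3 r=11: 'a'=='a', l++,r--
l=4 r=10: 'z'=='z', l++,r--
l=5 r=9: 'y'=='y', l++,r--
l=6 r=8: 'a'=='a', l++,r--

palindrome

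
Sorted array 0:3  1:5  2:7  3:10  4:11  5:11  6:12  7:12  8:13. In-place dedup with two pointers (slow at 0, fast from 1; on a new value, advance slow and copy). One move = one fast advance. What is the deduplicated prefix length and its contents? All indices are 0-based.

length 7; prefix = [3, 5, 7, 10, 11, 12, 13]

(s=0,f=1) a[fast]=5≠a[slow]=3 write a[1]=5 → slow++,fast++
(s=1,f=2) a[fast]=7≠a[slow]=5 write a[2]=7 → slow++,fast++
(s=2,f=3) a[fast]=10≠a[slow]=7 write a[3]=10 → slow++,fast++
(s=3,f=4) a[fast]=11≠a[slow]=10 write a[4]=11 → slow++,fast++
(s=4,f=5) a[fast]=11=a[slow] dup → fast++
(s=4,f=6) a[fast]=12≠a[slow]=11 write a[5]=12 → slow++,fast++
(s=5,f=7) a[fast]=12=a[slow] dup → fast++
(s=5,f=8) a[fast]=13≠a[slow]=12 write a[6]=13 → slow++,fast++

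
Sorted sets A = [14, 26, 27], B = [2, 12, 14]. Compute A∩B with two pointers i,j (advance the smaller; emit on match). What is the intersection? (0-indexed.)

intersection = [14]

i=0 j=0: 14>2, j++
i=0 j=1: 14>12, j++
i=0 j=2: 14==14 emit, i++,j++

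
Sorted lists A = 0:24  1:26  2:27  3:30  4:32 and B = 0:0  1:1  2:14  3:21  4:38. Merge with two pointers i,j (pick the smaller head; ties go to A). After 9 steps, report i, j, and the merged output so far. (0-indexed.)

[i=0,j=0] A[i]=24>B[j]=0 take 0 → j++
[i=0,j=1] A[i]=24>B[j]=1 take 1 → j++
[i=0,j=2] A[i]=24>B[j]=14 take 14 → j++
[i=0,j=3] A[i]=24>B[j]=21 take 21 → j++
[i=0,j=4] A[i]=24<=B[j]=38 take 24 → i++
[i=1,j=4] A[i]=26<=B[j]=38 take 26 → i++
[i=2,j=4] A[i]=27<=B[j]=38 take 27 → i++
[i=3,j=4] A[i]=30<=B[j]=38 take 30 → i++
[i=4,j=4] A[i]=32<=B[j]=38 take 32 → i++

i=5, j=4, merged so far=[0, 1, 14, 21, 24, 26, 27, 30, 32]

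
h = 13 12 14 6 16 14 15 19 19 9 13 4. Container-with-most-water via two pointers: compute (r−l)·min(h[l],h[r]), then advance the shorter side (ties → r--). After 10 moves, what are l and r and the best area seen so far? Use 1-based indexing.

l=8, r=9, best area=130

l=1 r=12: min(13,4)*11=44 best=44 *, r--
l=1 r=11: min(13,13)*10=130 best=130 *, r--
l=1 r=10: min(13,9)*9=81 best=130, r--
l=1 r=9: min(13,19)*8=104 best=130, l++
l=2 r=9: min(12,19)*7=84 best=130, l++
l=3 r=9: min(14,19)*6=84 best=130, l++
l=4 r=9: min(6,19)*5=30 best=130, l++
l=5 r=9: min(16,19)*4=64 best=130, l++
l=6 r=9: min(14,19)*3=42 best=130, l++
l=7 r=9: min(15,19)*2=30 best=130, l++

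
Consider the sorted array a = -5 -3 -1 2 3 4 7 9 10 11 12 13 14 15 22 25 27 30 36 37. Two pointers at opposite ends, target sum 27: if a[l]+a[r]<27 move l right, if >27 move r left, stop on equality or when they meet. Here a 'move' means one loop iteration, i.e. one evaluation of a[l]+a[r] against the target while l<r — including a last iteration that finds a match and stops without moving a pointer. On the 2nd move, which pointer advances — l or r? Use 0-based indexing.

[0,19] -5+37=32 >27 → r--
[0,18] -5+36=31 >27 → r--

r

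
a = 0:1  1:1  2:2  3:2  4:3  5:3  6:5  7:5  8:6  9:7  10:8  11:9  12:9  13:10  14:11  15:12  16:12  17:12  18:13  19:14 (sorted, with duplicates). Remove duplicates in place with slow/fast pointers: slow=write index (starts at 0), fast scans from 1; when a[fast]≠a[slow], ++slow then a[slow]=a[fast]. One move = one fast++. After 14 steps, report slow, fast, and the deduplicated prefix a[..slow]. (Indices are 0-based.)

(s=0,f=1) a[fast]=1=a[slow] dup → fast++
(s=0,f=2) a[fast]=2≠a[slow]=1 write a[1]=2 → slow++,fast++
(s=1,f=3) a[fast]=2=a[slow] dup → fast++
(s=1,f=4) a[fast]=3≠a[slow]=2 write a[2]=3 → slow++,fast++
(s=2,f=5) a[fast]=3=a[slow] dup → fast++
(s=2,f=6) a[fast]=5≠a[slow]=3 write a[3]=5 → slow++,fast++
(s=3,f=7) a[fast]=5=a[slow] dup → fast++
(s=3,f=8) a[fast]=6≠a[slow]=5 write a[4]=6 → slow++,fast++
(s=4,f=9) a[fast]=7≠a[slow]=6 write a[5]=7 → slow++,fast++
(s=5,f=10) a[fast]=8≠a[slow]=7 write a[6]=8 → slow++,fast++
(s=6,f=11) a[fast]=9≠a[slow]=8 write a[7]=9 → slow++,fast++
(s=7,f=12) a[fast]=9=a[slow] dup → fast++
(s=7,f=13) a[fast]=10≠a[slow]=9 write a[8]=10 → slow++,fast++
(s=8,f=14) a[fast]=11≠a[slow]=10 write a[9]=11 → slow++,fast++

slow=9, fast=15, prefix=[1, 2, 3, 5, 6, 7, 8, 9, 10, 11]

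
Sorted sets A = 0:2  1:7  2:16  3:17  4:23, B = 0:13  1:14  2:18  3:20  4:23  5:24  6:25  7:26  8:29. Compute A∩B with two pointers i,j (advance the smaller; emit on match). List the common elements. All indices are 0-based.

intersection = [23]

i=0 j=0: 2<13, i++
i=1 j=0: 7<13, i++
i=2 j=0: 16>13, j++
i=2 j=1: 16>14, j++
i=2 j=2: 16<18, i++
i=3 j=2: 17<18, i++
i=4 j=2: 23>18, j++
i=4 j=3: 23>20, j++
i=4 j=4: 23==23 emit, i++,j++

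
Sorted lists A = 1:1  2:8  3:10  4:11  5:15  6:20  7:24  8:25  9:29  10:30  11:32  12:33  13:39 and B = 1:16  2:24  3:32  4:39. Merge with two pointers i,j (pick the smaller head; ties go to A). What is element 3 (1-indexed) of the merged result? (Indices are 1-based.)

merged[3] = 10

i=1 j=1: A[i]=1<=B[j]=16 take 1, i++
i=2 j=1: A[i]=8<=B[j]=16 take 8, i++
i=3 j=1: A[i]=10<=B[j]=16 take 10, i++
i=4 j=1: A[i]=11<=B[j]=16 take 11, i++
i=5 j=1: A[i]=15<=B[j]=16 take 15, i++
i=6 j=1: A[i]=20>B[j]=16 take 16, j++
i=6 j=2: A[i]=20<=B[j]=24 take 20, i++
i=7 j=2: A[i]=24<=B[j]=24 take 24, i++
i=8 j=2: A[i]=25>B[j]=24 take 24, j++
i=8 j=3: A[i]=25<=B[j]=32 take 25, i++
i=9 j=3: A[i]=29<=B[j]=32 take 29, i++
i=10 j=3: A[i]=30<=B[j]=32 take 30, i++
i=11 j=3: A[i]=32<=B[j]=32 take 32, i++
i=12 j=3: A[i]=33>B[j]=32 take 32, j++
i=12 j=4: A[i]=33<=B[j]=39 take 33, i++
i=13 j=4: A[i]=39<=B[j]=39 take 39, i++
i=14 j=4: A done, take B[j]=39, j++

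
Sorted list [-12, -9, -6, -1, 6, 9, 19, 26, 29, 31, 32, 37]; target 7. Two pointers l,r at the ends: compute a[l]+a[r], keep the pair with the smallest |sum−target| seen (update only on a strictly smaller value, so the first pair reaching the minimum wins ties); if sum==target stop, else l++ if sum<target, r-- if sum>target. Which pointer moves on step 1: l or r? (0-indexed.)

r

l=0 r=11: -12+37=25 d=18 *, r--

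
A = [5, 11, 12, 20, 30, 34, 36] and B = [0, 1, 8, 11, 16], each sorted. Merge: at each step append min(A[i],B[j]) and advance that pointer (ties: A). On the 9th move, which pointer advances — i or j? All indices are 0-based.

i

[i=0,j=0] A[i]=5>B[j]=0 take 0 → j++
[i=0,j=1] A[i]=5>B[j]=1 take 1 → j++
[i=0,j=2] A[i]=5<=B[j]=8 take 5 → i++
[i=1,j=2] A[i]=11>B[j]=8 take 8 → j++
[i=1,j=3] A[i]=11<=B[j]=11 take 11 → i++
[i=2,j=3] A[i]=12>B[j]=11 take 11 → j++
[i=2,j=4] A[i]=12<=B[j]=16 take 12 → i++
[i=3,j=4] A[i]=20>B[j]=16 take 16 → j++
[i=3,j=5] B done, take A[i]=20 → i++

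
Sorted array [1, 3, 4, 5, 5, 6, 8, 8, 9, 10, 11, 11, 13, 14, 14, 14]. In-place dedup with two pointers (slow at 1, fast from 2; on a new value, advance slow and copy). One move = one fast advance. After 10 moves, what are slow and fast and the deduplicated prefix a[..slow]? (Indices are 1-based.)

slow=1 fast=2: a[fast]=3≠a[slow]=1 write a[2]=3, slow++,fast++
slow=2 fast=3: a[fast]=4≠a[slow]=3 write a[3]=4, slow++,fast++
slow=3 fast=4: a[fast]=5≠a[slow]=4 write a[4]=5, slow++,fast++
slow=4 fast=5: a[fast]=5=a[slow] dup, fast++
slow=4 fast=6: a[fast]=6≠a[slow]=5 write a[5]=6, slow++,fast++
slow=5 fast=7: a[fast]=8≠a[slow]=6 write a[6]=8, slow++,fast++
slow=6 fast=8: a[fast]=8=a[slow] dup, fast++
slow=6 fast=9: a[fast]=9≠a[slow]=8 write a[7]=9, slow++,fast++
slow=7 fast=10: a[fast]=10≠a[slow]=9 write a[8]=10, slow++,fast++
slow=8 fast=11: a[fast]=11≠a[slow]=10 write a[9]=11, slow++,fast++

slow=9, fast=12, prefix=[1, 3, 4, 5, 6, 8, 9, 10, 11]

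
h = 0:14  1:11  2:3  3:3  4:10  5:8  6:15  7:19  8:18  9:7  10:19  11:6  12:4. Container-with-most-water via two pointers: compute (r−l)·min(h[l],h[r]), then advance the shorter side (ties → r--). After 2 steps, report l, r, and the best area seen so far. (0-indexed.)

l=0 r=12: min(14,4)*12=48 best=48 *, r--
l=0 r=11: min(14,6)*11=66 best=66 *, r--

l=0, r=10, best area=66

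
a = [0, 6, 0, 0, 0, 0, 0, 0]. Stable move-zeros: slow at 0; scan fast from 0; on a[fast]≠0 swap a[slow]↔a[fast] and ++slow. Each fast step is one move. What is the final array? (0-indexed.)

[6, 0, 0, 0, 0, 0, 0, 0]

(s=0,f=0) a[fast]=0 → fast++
(s=0,f=1) a[fast]=6≠0 swap→a[0]=6 → slow++,fast++
(s=1,f=2) a[fast]=0 → fast++
(s=1,f=3) a[fast]=0 → fast++
(s=1,f=4) a[fast]=0 → fast++
(s=1,f=5) a[fast]=0 → fast++
(s=1,f=6) a[fast]=0 → fast++
(s=1,f=7) a[fast]=0 → fast++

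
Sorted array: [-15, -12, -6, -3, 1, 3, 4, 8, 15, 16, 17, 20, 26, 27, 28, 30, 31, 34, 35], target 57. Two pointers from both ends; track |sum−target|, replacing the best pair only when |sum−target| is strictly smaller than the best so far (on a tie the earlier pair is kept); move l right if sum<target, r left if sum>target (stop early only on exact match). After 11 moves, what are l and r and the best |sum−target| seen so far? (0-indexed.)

l=11, r=18, best |Δ|=5

[0,18] -15+35=20 d=37 * → l++
[1,18] -12+35=23 d=34 * → l++
[2,18] -6+35=29 d=28 * → l++
[3,18] -3+35=32 d=25 * → l++
[4,18] 1+35=36 d=21 * → l++
[5,18] 3+35=38 d=19 * → l++
[6,18] 4+35=39 d=18 * → l++
[7,18] 8+35=43 d=14 * → l++
[8,18] 15+35=50 d=7 * → l++
[9,18] 16+35=51 d=6 * → l++
[10,18] 17+35=52 d=5 * → l++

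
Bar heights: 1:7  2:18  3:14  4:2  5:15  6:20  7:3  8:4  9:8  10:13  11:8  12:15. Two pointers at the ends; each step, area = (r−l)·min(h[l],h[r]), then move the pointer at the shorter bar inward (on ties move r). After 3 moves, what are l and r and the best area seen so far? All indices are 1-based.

[1,12] min(7,15)*11=77 best=77 * → l++
[2,12] min(18,15)*10=150 best=150 * → r--
[2,11] min(18,8)*9=72 best=150 → r--

l=2, r=10, best area=150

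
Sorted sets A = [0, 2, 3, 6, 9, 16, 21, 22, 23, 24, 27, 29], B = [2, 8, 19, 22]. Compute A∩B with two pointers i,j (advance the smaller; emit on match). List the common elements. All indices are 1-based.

[i=1,j=1] 0<2 → i++
[i=2,j=1] 2==2 emit → i++,j++
[i=3,j=2] 3<8 → i++
[i=4,j=2] 6<8 → i++
[i=5,j=2] 9>8 → j++
[i=5,j=3] 9<19 → i++
[i=6,j=3] 16<19 → i++
[i=7,j=3] 21>19 → j++
[i=7,j=4] 21<22 → i++
[i=8,j=4] 22==22 emit → i++,j++

intersection = [2, 22]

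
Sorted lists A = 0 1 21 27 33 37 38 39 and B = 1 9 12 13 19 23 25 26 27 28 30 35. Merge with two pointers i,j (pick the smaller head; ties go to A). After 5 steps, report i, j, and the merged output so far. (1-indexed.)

i=3, j=4, merged so far=[0, 1, 1, 9, 12]

[i=1,j=1] A[i]=0<=B[j]=1 take 0 → i++
[i=2,j=1] A[i]=1<=B[j]=1 take 1 → i++
[i=3,j=1] A[i]=21>B[j]=1 take 1 → j++
[i=3,j=2] A[i]=21>B[j]=9 take 9 → j++
[i=3,j=3] A[i]=21>B[j]=12 take 12 → j++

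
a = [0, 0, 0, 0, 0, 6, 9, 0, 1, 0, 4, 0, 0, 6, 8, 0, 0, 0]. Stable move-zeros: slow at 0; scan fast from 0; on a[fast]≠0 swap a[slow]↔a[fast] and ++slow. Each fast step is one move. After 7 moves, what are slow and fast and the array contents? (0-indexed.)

(s=0,f=0) a[fast]=0 → fast++
(s=0,f=1) a[fast]=0 → fast++
(s=0,f=2) a[fast]=0 → fast++
(s=0,f=3) a[fast]=0 → fast++
(s=0,f=4) a[fast]=0 → fast++
(s=0,f=5) a[fast]=6≠0 swap→a[0]=6 → slow++,fast++
(s=1,f=6) a[fast]=9≠0 swap→a[1]=9 → slow++,fast++

slow=2, fast=7, a=[6, 9, 0, 0, 0, 0, 0, 0, 1, 0, 4, 0, 0, 6, 8, 0, 0, 0]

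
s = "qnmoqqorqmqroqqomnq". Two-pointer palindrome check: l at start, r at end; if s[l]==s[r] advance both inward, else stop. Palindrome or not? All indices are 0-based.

palindrome

[0,18] 'q'=='q' → l++,r--
[1,17] 'n'=='n' → l++,r--
[2,16] 'm'=='m' → l++,r--
[3,15] 'o'=='o' → l++,r--
[4,14] 'q'=='q' → l++,r--
[5,13] 'q'=='q' → l++,r--
[6,12] 'o'=='o' → l++,r--
[7,11] 'r'=='r' → l++,r--
[8,10] 'q'=='q' → l++,r--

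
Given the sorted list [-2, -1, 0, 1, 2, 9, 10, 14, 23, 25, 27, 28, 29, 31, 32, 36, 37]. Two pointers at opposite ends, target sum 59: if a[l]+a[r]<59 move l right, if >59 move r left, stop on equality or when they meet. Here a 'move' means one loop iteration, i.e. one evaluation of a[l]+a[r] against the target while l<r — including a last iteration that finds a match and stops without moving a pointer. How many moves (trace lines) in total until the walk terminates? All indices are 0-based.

[0,16] -2+37=35 <59 → l++
[1,16] -1+37=36 <59 → l++
[2,16] 0+37=37 <59 → l++
[3,16] 1+37=38 <59 → l++
[4,16] 2+37=39 <59 → l++
[5,16] 9+37=46 <59 → l++
[6,16] 10+37=47 <59 → l++
[7,16] 14+37=51 <59 → l++
[8,16] 23+37=60 >59 → r--
[8,15] 23+36=59 → found

10 moves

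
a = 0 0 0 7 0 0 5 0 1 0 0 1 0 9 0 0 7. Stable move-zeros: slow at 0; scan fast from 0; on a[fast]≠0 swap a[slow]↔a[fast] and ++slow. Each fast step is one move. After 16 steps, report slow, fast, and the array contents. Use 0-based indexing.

slow=5, fast=16, a=[7, 5, 1, 1, 9, 0, 0, 0, 0, 0, 0, 0, 0, 0, 0, 0, 7]

(s=0,f=0) a[fast]=0 → fast++
(s=0,f=1) a[fast]=0 → fast++
(s=0,f=2) a[fast]=0 → fast++
(s=0,f=3) a[fast]=7≠0 swap→a[0]=7 → slow++,fast++
(s=1,f=4) a[fast]=0 → fast++
(s=1,f=5) a[fast]=0 → fast++
(s=1,f=6) a[fast]=5≠0 swap→a[1]=5 → slow++,fast++
(s=2,f=7) a[fast]=0 → fast++
(s=2,f=8) a[fast]=1≠0 swap→a[2]=1 → slow++,fast++
(s=3,f=9) a[fast]=0 → fast++
(s=3,f=10) a[fast]=0 → fast++
(s=3,f=11) a[fast]=1≠0 swap→a[3]=1 → slow++,fast++
(s=4,f=12) a[fast]=0 → fast++
(s=4,f=13) a[fast]=9≠0 swap→a[4]=9 → slow++,fast++
(s=5,f=14) a[fast]=0 → fast++
(s=5,f=15) a[fast]=0 → fast++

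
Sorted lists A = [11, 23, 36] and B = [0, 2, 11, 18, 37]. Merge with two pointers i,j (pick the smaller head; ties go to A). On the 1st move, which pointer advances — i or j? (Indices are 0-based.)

j

[i=0,j=0] A[i]=11>B[j]=0 take 0 → j++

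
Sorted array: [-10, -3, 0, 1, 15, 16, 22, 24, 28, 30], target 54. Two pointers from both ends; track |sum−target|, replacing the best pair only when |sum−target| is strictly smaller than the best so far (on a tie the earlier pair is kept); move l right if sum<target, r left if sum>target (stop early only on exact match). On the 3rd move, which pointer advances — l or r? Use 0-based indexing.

[0,9] -10+30=20 d=34 * → l++
[1,9] -3+30=27 d=27 * → l++
[2,9] 0+30=30 d=24 * → l++

l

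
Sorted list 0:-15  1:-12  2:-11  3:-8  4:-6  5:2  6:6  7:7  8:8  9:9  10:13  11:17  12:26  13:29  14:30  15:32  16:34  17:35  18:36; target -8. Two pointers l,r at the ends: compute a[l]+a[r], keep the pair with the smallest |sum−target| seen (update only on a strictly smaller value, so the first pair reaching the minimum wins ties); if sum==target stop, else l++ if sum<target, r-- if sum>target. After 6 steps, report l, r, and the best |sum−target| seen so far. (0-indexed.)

[0,18] -15+36=21 d=29 * → r--
[0,17] -15+35=20 d=28 * → r--
[0,16] -15+34=19 d=27 * → r--
[0,15] -15+32=17 d=25 * → r--
[0,14] -15+30=15 d=23 * → r--
[0,13] -15+29=14 d=22 * → r--

l=0, r=12, best |Δ|=22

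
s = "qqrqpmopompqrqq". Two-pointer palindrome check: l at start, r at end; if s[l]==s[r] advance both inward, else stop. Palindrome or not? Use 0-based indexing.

palindrome

[0,14] 'q'=='q' → l++,r--
[1,13] 'q'=='q' → l++,r--
[2,12] 'r'=='r' → l++,r--
[3,11] 'q'=='q' → l++,r--
[4,10] 'p'=='p' → l++,r--
[5,9] 'm'=='m' → l++,r--
[6,8] 'o'=='o' → l++,r--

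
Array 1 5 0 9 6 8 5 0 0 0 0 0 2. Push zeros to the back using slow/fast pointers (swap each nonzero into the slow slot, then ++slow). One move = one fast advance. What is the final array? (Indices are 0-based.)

[1, 5, 9, 6, 8, 5, 2, 0, 0, 0, 0, 0, 0]

slow=0 fast=0: a[fast]=1≠0 swap→a[0]=1, slow++,fast++
slow=1 fast=1: a[fast]=5≠0 swap→a[1]=5, slow++,fast++
slow=2 fast=2: a[fast]=0, fast++
slow=2 fast=3: a[fast]=9≠0 swap→a[2]=9, slow++,fast++
slow=3 fast=4: a[fast]=6≠0 swap→a[3]=6, slow++,fast++
slow=4 fast=5: a[fast]=8≠0 swap→a[4]=8, slow++,fast++
slow=5 fast=6: a[fast]=5≠0 swap→a[5]=5, slow++,fast++
slow=6 fast=7: a[fast]=0, fast++
slow=6 fast=8: a[fast]=0, fast++
slow=6 fast=9: a[fast]=0, fast++
slow=6 fast=10: a[fast]=0, fast++
slow=6 fast=11: a[fast]=0, fast++
slow=6 fast=12: a[fast]=2≠0 swap→a[6]=2, slow++,fast++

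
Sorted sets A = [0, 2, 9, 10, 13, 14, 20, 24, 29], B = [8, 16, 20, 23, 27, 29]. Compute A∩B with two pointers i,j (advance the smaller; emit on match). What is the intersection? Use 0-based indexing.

[i=0,j=0] 0<8 → i++
[i=1,j=0] 2<8 → i++
[i=2,j=0] 9>8 → j++
[i=2,j=1] 9<16 → i++
[i=3,j=1] 10<16 → i++
[i=4,j=1] 13<16 → i++
[i=5,j=1] 14<16 → i++
[i=6,j=1] 20>16 → j++
[i=6,j=2] 20==20 emit → i++,j++
[i=7,j=3] 24>23 → j++
[i=7,j=4] 24<27 → i++
[i=8,j=4] 29>27 → j++
[i=8,j=5] 29==29 emit → i++,j++

intersection = [20, 29]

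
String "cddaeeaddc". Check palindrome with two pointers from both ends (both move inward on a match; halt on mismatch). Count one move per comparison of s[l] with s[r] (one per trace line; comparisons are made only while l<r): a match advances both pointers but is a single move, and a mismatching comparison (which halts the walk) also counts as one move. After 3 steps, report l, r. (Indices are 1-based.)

l=1 r=10: 'c'=='c', l++,r--
l=2 r=9: 'd'=='d', l++,r--
l=3 r=8: 'd'=='d', l++,r--

l=4, r=7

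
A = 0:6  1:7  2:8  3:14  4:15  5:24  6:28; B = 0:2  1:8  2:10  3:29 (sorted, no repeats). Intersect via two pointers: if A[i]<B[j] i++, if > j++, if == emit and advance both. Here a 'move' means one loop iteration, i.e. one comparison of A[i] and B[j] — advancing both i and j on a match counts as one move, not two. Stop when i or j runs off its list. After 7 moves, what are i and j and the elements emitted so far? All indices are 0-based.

i=5, j=3, emitted=[8]

[i=0,j=0] 6>2 → j++
[i=0,j=1] 6<8 → i++
[i=1,j=1] 7<8 → i++
[i=2,j=1] 8==8 emit → i++,j++
[i=3,j=2] 14>10 → j++
[i=3,j=3] 14<29 → i++
[i=4,j=3] 15<29 → i++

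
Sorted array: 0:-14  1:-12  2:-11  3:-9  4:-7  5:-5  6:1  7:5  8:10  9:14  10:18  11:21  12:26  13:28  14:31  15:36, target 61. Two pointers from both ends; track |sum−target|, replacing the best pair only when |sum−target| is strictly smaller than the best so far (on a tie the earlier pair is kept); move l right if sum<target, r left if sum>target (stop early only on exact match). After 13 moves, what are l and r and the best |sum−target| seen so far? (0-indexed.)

[0,15] -14+36=22 d=39 * → l++
[1,15] -12+36=24 d=37 * → l++
[2,15] -11+36=25 d=36 * → l++
[3,15] -9+36=27 d=34 * → l++
[4,15] -7+36=29 d=32 * → l++
[5,15] -5+36=31 d=30 * → l++
[6,15] 1+36=37 d=24 * → l++
[7,15] 5+36=41 d=20 * → l++
[8,15] 10+36=46 d=15 * → l++
[9,15] 14+36=50 d=11 * → l++
[10,15] 18+36=54 d=7 * → l++
[11,15] 21+36=57 d=4 * → l++
[12,15] 26+36=62 d=1 * → r--

l=12, r=14, best |Δ|=1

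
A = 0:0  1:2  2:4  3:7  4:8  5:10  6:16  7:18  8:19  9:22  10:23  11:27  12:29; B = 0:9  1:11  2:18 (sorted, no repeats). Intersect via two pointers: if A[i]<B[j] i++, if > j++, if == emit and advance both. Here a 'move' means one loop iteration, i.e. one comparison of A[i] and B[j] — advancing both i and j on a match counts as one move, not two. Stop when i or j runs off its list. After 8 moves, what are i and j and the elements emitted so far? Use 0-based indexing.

[i=0,j=0] 0<9 → i++
[i=1,j=0] 2<9 → i++
[i=2,j=0] 4<9 → i++
[i=3,j=0] 7<9 → i++
[i=4,j=0] 8<9 → i++
[i=5,j=0] 10>9 → j++
[i=5,j=1] 10<11 → i++
[i=6,j=1] 16>11 → j++

i=6, j=2, emitted=[]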